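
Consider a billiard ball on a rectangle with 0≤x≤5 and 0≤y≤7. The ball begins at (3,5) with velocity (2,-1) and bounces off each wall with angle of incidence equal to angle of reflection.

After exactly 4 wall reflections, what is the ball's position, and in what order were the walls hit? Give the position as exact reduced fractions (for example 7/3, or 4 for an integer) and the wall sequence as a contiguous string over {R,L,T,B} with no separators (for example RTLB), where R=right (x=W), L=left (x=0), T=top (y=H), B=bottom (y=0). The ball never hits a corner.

Final position: (5,1)
Wall sequence: RLBR

1. t=1 → R at (5,4); v=(-2,-1)
2. t=5/2 → L at (0,3/2); v=(2,-1)
3. t=3/2 → B at (3,0); v=(2,1)
4. t=1 → R at (5,1); v=(-2,1)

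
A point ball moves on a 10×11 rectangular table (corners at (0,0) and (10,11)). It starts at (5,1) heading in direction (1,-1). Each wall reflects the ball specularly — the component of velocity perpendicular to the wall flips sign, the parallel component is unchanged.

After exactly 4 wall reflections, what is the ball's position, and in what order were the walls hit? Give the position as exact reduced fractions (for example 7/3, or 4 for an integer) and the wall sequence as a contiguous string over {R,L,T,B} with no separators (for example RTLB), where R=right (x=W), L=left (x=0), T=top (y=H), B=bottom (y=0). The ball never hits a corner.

1. t=1 → B at (6,0); v=(1,1)
2. t=4 → R at (10,4); v=(-1,1)
3. t=7 → T at (3,11); v=(-1,-1)
4. t=3 → L at (0,8); v=(1,-1)

Final position: (0,8)
Wall sequence: BRTL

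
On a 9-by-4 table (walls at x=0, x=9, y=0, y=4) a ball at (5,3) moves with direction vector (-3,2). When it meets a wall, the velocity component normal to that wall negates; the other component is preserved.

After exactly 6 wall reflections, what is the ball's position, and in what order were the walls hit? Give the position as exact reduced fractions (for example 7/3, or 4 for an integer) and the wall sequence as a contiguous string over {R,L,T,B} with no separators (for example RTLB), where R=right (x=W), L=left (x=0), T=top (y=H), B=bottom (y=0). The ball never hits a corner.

Final position: (7/2,0)
Wall sequence: TLBTRB

1. t=1/2 → T at (7/2,4); v=(-3,-2)
2. t=7/6 → L at (0,5/3); v=(3,-2)
3. t=5/6 → B at (5/2,0); v=(3,2)
4. t=2 → T at (17/2,4); v=(3,-2)
5. t=1/6 → R at (9,11/3); v=(-3,-2)
6. t=11/6 → B at (7/2,0); v=(-3,2)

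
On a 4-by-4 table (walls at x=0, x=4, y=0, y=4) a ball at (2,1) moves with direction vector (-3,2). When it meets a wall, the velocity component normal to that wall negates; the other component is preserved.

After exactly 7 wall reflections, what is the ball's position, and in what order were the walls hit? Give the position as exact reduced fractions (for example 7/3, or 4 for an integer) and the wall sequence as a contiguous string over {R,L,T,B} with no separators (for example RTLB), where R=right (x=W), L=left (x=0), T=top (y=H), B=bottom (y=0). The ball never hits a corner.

1. t=2/3 → L at (0,7/3); v=(3,2)
2. t=5/6 → T at (5/2,4); v=(3,-2)
3. t=1/2 → R at (4,3); v=(-3,-2)
4. t=4/3 → L at (0,1/3); v=(3,-2)
5. t=1/6 → B at (1/2,0); v=(3,2)
6. t=7/6 → R at (4,7/3); v=(-3,2)
7. t=5/6 → T at (3/2,4); v=(-3,-2)

Final position: (3/2,4)
Wall sequence: LTRLBRT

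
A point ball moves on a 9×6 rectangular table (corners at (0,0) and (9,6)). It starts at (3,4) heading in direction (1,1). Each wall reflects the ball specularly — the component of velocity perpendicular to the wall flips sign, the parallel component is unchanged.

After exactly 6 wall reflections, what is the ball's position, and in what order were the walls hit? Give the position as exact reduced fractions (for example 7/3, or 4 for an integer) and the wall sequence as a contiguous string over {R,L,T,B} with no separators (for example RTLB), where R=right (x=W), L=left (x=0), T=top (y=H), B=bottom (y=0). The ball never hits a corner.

Final position: (5,0)
Wall sequence: TRBTLB

1. t=2 → T at (5,6); v=(1,-1)
2. t=4 → R at (9,2); v=(-1,-1)
3. t=2 → B at (7,0); v=(-1,1)
4. t=6 → T at (1,6); v=(-1,-1)
5. t=1 → L at (0,5); v=(1,-1)
6. t=5 → B at (5,0); v=(1,1)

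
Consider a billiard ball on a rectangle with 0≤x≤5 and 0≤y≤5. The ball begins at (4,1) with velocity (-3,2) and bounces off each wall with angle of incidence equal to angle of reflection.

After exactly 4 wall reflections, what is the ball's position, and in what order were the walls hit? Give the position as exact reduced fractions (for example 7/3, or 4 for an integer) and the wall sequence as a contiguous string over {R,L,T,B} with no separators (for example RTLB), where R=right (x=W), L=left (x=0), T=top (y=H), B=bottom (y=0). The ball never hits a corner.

Final position: (1/2,0)
Wall sequence: LTRB

1. t=4/3 → L at (0,11/3); v=(3,2)
2. t=2/3 → T at (2,5); v=(3,-2)
3. t=1 → R at (5,3); v=(-3,-2)
4. t=3/2 → B at (1/2,0); v=(-3,2)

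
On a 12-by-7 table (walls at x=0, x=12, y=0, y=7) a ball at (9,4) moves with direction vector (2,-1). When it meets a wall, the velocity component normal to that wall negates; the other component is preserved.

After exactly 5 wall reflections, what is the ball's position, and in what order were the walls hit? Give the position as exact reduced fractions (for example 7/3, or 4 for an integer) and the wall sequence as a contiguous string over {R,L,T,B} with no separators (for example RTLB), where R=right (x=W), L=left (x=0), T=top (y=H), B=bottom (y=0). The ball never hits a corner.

Final position: (12,9/2)
Wall sequence: RBLTR

1. t=3/2 → R at (12,5/2); v=(-2,-1)
2. t=5/2 → B at (7,0); v=(-2,1)
3. t=7/2 → L at (0,7/2); v=(2,1)
4. t=7/2 → T at (7,7); v=(2,-1)
5. t=5/2 → R at (12,9/2); v=(-2,-1)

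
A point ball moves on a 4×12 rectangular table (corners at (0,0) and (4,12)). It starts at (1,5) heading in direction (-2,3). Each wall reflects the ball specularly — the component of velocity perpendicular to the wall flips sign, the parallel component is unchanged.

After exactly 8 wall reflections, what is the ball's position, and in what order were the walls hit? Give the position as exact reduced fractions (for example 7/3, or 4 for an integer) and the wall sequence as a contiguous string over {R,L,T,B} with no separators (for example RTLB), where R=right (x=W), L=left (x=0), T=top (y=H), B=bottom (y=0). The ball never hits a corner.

1. t=1/2 → L at (0,13/2); v=(2,3)
2. t=11/6 → T at (11/3,12); v=(2,-3)
3. t=1/6 → R at (4,23/2); v=(-2,-3)
4. t=2 → L at (0,11/2); v=(2,-3)
5. t=11/6 → B at (11/3,0); v=(2,3)
6. t=1/6 → R at (4,1/2); v=(-2,3)
7. t=2 → L at (0,13/2); v=(2,3)
8. t=11/6 → T at (11/3,12); v=(2,-3)

Final position: (11/3,12)
Wall sequence: LTRLBRLT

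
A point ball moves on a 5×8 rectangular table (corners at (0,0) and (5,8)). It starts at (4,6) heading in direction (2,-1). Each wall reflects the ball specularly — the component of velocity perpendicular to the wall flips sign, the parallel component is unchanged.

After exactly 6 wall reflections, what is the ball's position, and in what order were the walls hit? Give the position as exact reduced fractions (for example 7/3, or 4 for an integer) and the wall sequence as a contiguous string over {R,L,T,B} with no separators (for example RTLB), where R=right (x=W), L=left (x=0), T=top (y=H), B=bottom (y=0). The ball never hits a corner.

1. t=1/2 → R at (5,11/2); v=(-2,-1)
2. t=5/2 → L at (0,3); v=(2,-1)
3. t=5/2 → R at (5,1/2); v=(-2,-1)
4. t=1/2 → B at (4,0); v=(-2,1)
5. t=2 → L at (0,2); v=(2,1)
6. t=5/2 → R at (5,9/2); v=(-2,1)

Final position: (5,9/2)
Wall sequence: RLRBLR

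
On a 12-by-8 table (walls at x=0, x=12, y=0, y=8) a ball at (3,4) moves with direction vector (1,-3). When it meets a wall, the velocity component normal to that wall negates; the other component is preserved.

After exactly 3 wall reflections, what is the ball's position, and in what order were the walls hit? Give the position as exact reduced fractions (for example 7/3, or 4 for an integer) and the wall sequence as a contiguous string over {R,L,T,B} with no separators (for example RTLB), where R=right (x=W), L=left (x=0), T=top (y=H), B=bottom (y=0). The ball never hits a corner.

Final position: (29/3,0)
Wall sequence: BTB

1. t=4/3 → B at (13/3,0); v=(1,3)
2. t=8/3 → T at (7,8); v=(1,-3)
3. t=8/3 → B at (29/3,0); v=(1,3)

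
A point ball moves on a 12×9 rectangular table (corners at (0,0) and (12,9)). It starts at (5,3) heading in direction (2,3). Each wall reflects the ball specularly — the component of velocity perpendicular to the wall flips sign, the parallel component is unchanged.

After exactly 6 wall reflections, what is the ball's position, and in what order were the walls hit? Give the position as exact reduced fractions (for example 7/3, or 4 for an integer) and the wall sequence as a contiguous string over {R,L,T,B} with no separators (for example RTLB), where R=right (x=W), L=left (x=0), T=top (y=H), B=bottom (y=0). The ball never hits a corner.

Final position: (3,0)
Wall sequence: TRBTLB

1. t=2 → T at (9,9); v=(2,-3)
2. t=3/2 → R at (12,9/2); v=(-2,-3)
3. t=3/2 → B at (9,0); v=(-2,3)
4. t=3 → T at (3,9); v=(-2,-3)
5. t=3/2 → L at (0,9/2); v=(2,-3)
6. t=3/2 → B at (3,0); v=(2,3)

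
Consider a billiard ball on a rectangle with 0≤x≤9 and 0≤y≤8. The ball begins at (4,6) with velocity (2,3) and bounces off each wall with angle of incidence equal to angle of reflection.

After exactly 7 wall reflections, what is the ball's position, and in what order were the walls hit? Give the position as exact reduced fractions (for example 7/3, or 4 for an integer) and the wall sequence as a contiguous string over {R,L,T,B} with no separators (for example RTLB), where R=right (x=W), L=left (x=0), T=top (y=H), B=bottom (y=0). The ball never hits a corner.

Final position: (26/3,8)
Wall sequence: TRBTLBT

1. t=2/3 → T at (16/3,8); v=(2,-3)
2. t=11/6 → R at (9,5/2); v=(-2,-3)
3. t=5/6 → B at (22/3,0); v=(-2,3)
4. t=8/3 → T at (2,8); v=(-2,-3)
5. t=1 → L at (0,5); v=(2,-3)
6. t=5/3 → B at (10/3,0); v=(2,3)
7. t=8/3 → T at (26/3,8); v=(2,-3)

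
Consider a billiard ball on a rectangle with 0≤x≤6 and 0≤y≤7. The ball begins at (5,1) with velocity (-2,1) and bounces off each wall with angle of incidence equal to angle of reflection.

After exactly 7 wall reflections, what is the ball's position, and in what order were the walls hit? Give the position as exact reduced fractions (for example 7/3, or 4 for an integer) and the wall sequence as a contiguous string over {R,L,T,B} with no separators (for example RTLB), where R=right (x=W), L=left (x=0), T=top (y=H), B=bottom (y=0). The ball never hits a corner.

Final position: (0,3/2)
Wall sequence: LRTLRBL

1. t=5/2 → L at (0,7/2); v=(2,1)
2. t=3 → R at (6,13/2); v=(-2,1)
3. t=1/2 → T at (5,7); v=(-2,-1)
4. t=5/2 → L at (0,9/2); v=(2,-1)
5. t=3 → R at (6,3/2); v=(-2,-1)
6. t=3/2 → B at (3,0); v=(-2,1)
7. t=3/2 → L at (0,3/2); v=(2,1)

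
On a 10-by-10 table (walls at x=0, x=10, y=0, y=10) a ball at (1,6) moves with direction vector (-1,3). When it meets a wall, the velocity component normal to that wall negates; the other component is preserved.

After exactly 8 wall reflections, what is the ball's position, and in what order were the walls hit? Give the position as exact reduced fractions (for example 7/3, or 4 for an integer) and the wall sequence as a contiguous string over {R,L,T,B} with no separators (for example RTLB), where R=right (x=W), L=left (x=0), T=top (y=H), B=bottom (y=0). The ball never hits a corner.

1. t=1 → L at (0,9); v=(1,3)
2. t=1/3 → T at (1/3,10); v=(1,-3)
3. t=10/3 → B at (11/3,0); v=(1,3)
4. t=10/3 → T at (7,10); v=(1,-3)
5. t=3 → R at (10,1); v=(-1,-3)
6. t=1/3 → B at (29/3,0); v=(-1,3)
7. t=10/3 → T at (19/3,10); v=(-1,-3)
8. t=10/3 → B at (3,0); v=(-1,3)

Final position: (3,0)
Wall sequence: LTBTRBTB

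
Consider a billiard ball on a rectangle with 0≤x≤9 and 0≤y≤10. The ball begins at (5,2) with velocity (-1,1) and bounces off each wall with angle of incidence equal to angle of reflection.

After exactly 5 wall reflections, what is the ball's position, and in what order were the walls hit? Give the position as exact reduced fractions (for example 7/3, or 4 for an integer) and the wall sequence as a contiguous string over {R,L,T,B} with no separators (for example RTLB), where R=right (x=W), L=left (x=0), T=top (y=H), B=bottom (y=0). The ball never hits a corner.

1. t=5 → L at (0,7); v=(1,1)
2. t=3 → T at (3,10); v=(1,-1)
3. t=6 → R at (9,4); v=(-1,-1)
4. t=4 → B at (5,0); v=(-1,1)
5. t=5 → L at (0,5); v=(1,1)

Final position: (0,5)
Wall sequence: LTRBL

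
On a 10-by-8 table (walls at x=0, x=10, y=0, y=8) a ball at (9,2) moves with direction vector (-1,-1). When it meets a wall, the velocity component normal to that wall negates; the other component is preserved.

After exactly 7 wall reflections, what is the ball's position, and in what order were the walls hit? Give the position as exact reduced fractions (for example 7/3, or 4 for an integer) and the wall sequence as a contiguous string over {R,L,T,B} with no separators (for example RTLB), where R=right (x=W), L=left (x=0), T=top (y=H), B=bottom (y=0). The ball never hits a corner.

Final position: (0,5)
Wall sequence: BLTBRTL

1. t=2 → B at (7,0); v=(-1,1)
2. t=7 → L at (0,7); v=(1,1)
3. t=1 → T at (1,8); v=(1,-1)
4. t=8 → B at (9,0); v=(1,1)
5. t=1 → R at (10,1); v=(-1,1)
6. t=7 → T at (3,8); v=(-1,-1)
7. t=3 → L at (0,5); v=(1,-1)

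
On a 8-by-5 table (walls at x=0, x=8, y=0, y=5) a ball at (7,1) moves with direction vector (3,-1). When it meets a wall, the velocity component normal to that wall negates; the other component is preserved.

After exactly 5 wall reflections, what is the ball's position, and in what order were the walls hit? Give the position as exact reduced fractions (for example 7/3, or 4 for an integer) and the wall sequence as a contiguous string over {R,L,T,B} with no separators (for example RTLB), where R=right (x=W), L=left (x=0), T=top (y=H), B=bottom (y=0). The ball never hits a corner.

1. t=1/3 → R at (8,2/3); v=(-3,-1)
2. t=2/3 → B at (6,0); v=(-3,1)
3. t=2 → L at (0,2); v=(3,1)
4. t=8/3 → R at (8,14/3); v=(-3,1)
5. t=1/3 → T at (7,5); v=(-3,-1)

Final position: (7,5)
Wall sequence: RBLRT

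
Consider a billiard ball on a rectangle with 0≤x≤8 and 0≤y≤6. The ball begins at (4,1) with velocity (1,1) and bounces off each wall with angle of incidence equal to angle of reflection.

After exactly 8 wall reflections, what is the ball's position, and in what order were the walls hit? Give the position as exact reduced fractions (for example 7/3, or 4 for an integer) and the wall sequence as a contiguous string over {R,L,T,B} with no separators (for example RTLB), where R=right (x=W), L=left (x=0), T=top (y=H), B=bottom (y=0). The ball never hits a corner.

Final position: (0,5)
Wall sequence: RTBLTRBL

1. t=4 → R at (8,5); v=(-1,1)
2. t=1 → T at (7,6); v=(-1,-1)
3. t=6 → B at (1,0); v=(-1,1)
4. t=1 → L at (0,1); v=(1,1)
5. t=5 → T at (5,6); v=(1,-1)
6. t=3 → R at (8,3); v=(-1,-1)
7. t=3 → B at (5,0); v=(-1,1)
8. t=5 → L at (0,5); v=(1,1)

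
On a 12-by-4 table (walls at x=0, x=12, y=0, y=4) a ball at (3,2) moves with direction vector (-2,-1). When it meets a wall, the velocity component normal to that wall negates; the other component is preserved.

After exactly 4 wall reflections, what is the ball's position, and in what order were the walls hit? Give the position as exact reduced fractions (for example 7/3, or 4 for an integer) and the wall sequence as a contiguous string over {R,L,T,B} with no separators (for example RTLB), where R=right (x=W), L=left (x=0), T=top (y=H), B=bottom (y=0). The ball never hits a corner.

1. t=3/2 → L at (0,1/2); v=(2,-1)
2. t=1/2 → B at (1,0); v=(2,1)
3. t=4 → T at (9,4); v=(2,-1)
4. t=3/2 → R at (12,5/2); v=(-2,-1)

Final position: (12,5/2)
Wall sequence: LBTR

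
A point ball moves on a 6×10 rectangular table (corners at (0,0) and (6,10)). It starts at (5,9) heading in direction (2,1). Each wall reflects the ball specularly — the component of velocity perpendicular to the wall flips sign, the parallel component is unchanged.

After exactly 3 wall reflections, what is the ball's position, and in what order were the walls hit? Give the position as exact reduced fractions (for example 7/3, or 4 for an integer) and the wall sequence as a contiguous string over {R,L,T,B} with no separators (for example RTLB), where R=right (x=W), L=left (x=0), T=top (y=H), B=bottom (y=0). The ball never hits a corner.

1. t=1/2 → R at (6,19/2); v=(-2,1)
2. t=1/2 → T at (5,10); v=(-2,-1)
3. t=5/2 → L at (0,15/2); v=(2,-1)

Final position: (0,15/2)
Wall sequence: RTL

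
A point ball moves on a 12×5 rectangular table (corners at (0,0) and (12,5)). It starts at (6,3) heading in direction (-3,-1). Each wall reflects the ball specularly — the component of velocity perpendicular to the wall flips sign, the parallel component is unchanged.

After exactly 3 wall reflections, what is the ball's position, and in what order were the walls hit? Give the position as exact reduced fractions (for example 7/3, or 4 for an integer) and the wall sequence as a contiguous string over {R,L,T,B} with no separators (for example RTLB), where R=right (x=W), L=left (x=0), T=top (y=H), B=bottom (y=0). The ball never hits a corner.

Final position: (12,3)
Wall sequence: LBR

1. t=2 → L at (0,1); v=(3,-1)
2. t=1 → B at (3,0); v=(3,1)
3. t=3 → R at (12,3); v=(-3,1)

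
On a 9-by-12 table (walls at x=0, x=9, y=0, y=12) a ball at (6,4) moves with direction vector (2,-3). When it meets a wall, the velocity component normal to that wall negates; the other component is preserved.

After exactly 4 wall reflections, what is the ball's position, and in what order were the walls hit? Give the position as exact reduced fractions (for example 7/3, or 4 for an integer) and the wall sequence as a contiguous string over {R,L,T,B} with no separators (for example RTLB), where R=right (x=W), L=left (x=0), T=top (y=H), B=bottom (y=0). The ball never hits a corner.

1. t=4/3 → B at (26/3,0); v=(2,3)
2. t=1/6 → R at (9,1/2); v=(-2,3)
3. t=23/6 → T at (4/3,12); v=(-2,-3)
4. t=2/3 → L at (0,10); v=(2,-3)

Final position: (0,10)
Wall sequence: BRTL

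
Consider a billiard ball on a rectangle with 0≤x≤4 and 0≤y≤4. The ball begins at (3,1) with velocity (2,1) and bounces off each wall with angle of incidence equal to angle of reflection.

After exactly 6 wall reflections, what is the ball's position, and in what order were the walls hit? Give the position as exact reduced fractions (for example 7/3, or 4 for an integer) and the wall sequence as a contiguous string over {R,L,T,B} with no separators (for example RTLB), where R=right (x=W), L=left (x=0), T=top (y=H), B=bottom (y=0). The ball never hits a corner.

Final position: (1,0)
Wall sequence: RLTRLB

1. t=1/2 → R at (4,3/2); v=(-2,1)
2. t=2 → L at (0,7/2); v=(2,1)
3. t=1/2 → T at (1,4); v=(2,-1)
4. t=3/2 → R at (4,5/2); v=(-2,-1)
5. t=2 → L at (0,1/2); v=(2,-1)
6. t=1/2 → B at (1,0); v=(2,1)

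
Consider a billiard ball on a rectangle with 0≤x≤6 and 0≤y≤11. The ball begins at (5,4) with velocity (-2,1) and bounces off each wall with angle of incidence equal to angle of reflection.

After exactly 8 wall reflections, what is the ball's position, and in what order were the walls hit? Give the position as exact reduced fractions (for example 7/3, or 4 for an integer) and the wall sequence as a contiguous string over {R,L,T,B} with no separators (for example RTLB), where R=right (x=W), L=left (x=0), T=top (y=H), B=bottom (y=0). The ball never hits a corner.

Final position: (5,0)
Wall sequence: LRTLRLRB

1. t=5/2 → L at (0,13/2); v=(2,1)
2. t=3 → R at (6,19/2); v=(-2,1)
3. t=3/2 → T at (3,11); v=(-2,-1)
4. t=3/2 → L at (0,19/2); v=(2,-1)
5. t=3 → R at (6,13/2); v=(-2,-1)
6. t=3 → L at (0,7/2); v=(2,-1)
7. t=3 → R at (6,1/2); v=(-2,-1)
8. t=1/2 → B at (5,0); v=(-2,1)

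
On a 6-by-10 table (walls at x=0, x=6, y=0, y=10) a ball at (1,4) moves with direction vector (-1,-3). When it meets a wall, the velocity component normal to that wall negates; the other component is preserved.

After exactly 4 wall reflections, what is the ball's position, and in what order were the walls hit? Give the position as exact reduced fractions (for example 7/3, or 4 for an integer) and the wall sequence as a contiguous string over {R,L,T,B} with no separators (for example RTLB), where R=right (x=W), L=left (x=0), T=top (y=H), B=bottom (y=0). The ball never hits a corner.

1. t=1 → L at (0,1); v=(1,-3)
2. t=1/3 → B at (1/3,0); v=(1,3)
3. t=10/3 → T at (11/3,10); v=(1,-3)
4. t=7/3 → R at (6,3); v=(-1,-3)

Final position: (6,3)
Wall sequence: LBTR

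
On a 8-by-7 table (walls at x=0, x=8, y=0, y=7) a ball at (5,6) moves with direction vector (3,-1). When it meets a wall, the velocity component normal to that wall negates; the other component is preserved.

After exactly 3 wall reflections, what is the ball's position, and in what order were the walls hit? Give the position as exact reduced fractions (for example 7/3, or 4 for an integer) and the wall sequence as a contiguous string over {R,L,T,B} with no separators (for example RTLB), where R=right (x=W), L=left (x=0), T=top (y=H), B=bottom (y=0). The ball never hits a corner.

1. t=1 → R at (8,5); v=(-3,-1)
2. t=8/3 → L at (0,7/3); v=(3,-1)
3. t=7/3 → B at (7,0); v=(3,1)

Final position: (7,0)
Wall sequence: RLB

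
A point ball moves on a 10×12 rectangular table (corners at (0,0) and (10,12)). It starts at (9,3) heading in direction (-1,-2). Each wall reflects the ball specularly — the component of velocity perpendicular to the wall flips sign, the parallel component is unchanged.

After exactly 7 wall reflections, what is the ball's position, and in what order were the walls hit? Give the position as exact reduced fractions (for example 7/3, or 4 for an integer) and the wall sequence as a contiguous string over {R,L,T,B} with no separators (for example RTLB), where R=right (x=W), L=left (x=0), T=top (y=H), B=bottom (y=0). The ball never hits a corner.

Final position: (7/2,0)
Wall sequence: BTLBRTB

1. t=3/2 → B at (15/2,0); v=(-1,2)
2. t=6 → T at (3/2,12); v=(-1,-2)
3. t=3/2 → L at (0,9); v=(1,-2)
4. t=9/2 → B at (9/2,0); v=(1,2)
5. t=11/2 → R at (10,11); v=(-1,2)
6. t=1/2 → T at (19/2,12); v=(-1,-2)
7. t=6 → B at (7/2,0); v=(-1,2)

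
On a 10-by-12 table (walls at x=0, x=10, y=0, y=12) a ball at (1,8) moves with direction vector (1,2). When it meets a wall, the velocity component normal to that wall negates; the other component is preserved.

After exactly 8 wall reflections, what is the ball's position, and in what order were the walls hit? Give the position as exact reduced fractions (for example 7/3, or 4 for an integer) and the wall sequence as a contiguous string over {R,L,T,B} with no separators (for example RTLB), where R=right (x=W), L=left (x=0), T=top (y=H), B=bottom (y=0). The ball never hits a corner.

1. t=2 → T at (3,12); v=(1,-2)
2. t=6 → B at (9,0); v=(1,2)
3. t=1 → R at (10,2); v=(-1,2)
4. t=5 → T at (5,12); v=(-1,-2)
5. t=5 → L at (0,2); v=(1,-2)
6. t=1 → B at (1,0); v=(1,2)
7. t=6 → T at (7,12); v=(1,-2)
8. t=3 → R at (10,6); v=(-1,-2)

Final position: (10,6)
Wall sequence: TBRTLBTR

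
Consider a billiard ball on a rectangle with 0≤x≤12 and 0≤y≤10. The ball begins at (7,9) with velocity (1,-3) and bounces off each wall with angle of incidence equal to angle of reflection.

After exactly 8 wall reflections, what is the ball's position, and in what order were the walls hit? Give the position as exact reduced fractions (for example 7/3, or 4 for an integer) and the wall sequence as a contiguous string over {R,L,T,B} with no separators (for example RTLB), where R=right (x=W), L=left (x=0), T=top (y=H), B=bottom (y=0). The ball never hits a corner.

Final position: (8/3,10)
Wall sequence: BRTBTBLT

1. t=3 → B at (10,0); v=(1,3)
2. t=2 → R at (12,6); v=(-1,3)
3. t=4/3 → T at (32/3,10); v=(-1,-3)
4. t=10/3 → B at (22/3,0); v=(-1,3)
5. t=10/3 → T at (4,10); v=(-1,-3)
6. t=10/3 → B at (2/3,0); v=(-1,3)
7. t=2/3 → L at (0,2); v=(1,3)
8. t=8/3 → T at (8/3,10); v=(1,-3)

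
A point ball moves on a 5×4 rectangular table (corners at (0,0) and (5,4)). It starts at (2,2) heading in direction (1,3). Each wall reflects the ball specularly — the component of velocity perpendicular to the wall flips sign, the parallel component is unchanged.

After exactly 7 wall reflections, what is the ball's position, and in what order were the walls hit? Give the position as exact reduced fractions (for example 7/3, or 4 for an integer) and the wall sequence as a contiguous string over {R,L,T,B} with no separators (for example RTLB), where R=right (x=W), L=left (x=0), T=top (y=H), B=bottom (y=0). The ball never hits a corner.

Final position: (2/3,0)
Wall sequence: TBRTBTB

1. t=2/3 → T at (8/3,4); v=(1,-3)
2. t=4/3 → B at (4,0); v=(1,3)
3. t=1 → R at (5,3); v=(-1,3)
4. t=1/3 → T at (14/3,4); v=(-1,-3)
5. t=4/3 → B at (10/3,0); v=(-1,3)
6. t=4/3 → T at (2,4); v=(-1,-3)
7. t=4/3 → B at (2/3,0); v=(-1,3)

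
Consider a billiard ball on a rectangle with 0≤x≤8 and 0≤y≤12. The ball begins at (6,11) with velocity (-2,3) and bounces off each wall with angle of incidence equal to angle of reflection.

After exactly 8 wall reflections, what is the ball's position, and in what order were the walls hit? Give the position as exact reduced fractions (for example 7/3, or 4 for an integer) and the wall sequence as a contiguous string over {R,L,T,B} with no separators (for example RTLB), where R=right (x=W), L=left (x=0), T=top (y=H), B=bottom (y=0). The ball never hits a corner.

Final position: (8,8)
Wall sequence: TLBRTLBR

1. t=1/3 → T at (16/3,12); v=(-2,-3)
2. t=8/3 → L at (0,4); v=(2,-3)
3. t=4/3 → B at (8/3,0); v=(2,3)
4. t=8/3 → R at (8,8); v=(-2,3)
5. t=4/3 → T at (16/3,12); v=(-2,-3)
6. t=8/3 → L at (0,4); v=(2,-3)
7. t=4/3 → B at (8/3,0); v=(2,3)
8. t=8/3 → R at (8,8); v=(-2,3)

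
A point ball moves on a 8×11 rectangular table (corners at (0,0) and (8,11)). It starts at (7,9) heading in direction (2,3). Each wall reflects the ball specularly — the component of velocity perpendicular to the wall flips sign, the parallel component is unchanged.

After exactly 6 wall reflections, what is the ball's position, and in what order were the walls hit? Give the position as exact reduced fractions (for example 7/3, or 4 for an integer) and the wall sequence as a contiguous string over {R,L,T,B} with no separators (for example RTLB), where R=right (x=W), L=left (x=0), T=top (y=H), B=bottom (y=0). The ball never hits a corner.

Final position: (8,19/2)
Wall sequence: RTBLTR

1. t=1/2 → R at (8,21/2); v=(-2,3)
2. t=1/6 → T at (23/3,11); v=(-2,-3)
3. t=11/3 → B at (1/3,0); v=(-2,3)
4. t=1/6 → L at (0,1/2); v=(2,3)
5. t=7/2 → T at (7,11); v=(2,-3)
6. t=1/2 → R at (8,19/2); v=(-2,-3)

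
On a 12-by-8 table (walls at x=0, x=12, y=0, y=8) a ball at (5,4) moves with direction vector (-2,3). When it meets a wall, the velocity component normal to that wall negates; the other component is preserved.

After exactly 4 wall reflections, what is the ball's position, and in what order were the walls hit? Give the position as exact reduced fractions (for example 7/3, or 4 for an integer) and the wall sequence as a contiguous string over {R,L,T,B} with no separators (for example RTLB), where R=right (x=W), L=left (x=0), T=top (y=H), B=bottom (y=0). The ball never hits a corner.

Final position: (25/3,8)
Wall sequence: TLBT

1. t=4/3 → T at (7/3,8); v=(-2,-3)
2. t=7/6 → L at (0,9/2); v=(2,-3)
3. t=3/2 → B at (3,0); v=(2,3)
4. t=8/3 → T at (25/3,8); v=(2,-3)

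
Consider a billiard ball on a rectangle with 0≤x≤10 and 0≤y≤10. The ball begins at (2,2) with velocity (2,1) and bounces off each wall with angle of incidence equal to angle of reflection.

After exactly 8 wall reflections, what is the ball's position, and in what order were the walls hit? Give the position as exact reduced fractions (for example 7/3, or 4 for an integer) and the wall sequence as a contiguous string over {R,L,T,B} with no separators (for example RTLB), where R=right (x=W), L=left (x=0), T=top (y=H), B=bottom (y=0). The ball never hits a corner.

1. t=4 → R at (10,6); v=(-2,1)
2. t=4 → T at (2,10); v=(-2,-1)
3. t=1 → L at (0,9); v=(2,-1)
4. t=5 → R at (10,4); v=(-2,-1)
5. t=4 → B at (2,0); v=(-2,1)
6. t=1 → L at (0,1); v=(2,1)
7. t=5 → R at (10,6); v=(-2,1)
8. t=4 → T at (2,10); v=(-2,-1)

Final position: (2,10)
Wall sequence: RTLRBLRT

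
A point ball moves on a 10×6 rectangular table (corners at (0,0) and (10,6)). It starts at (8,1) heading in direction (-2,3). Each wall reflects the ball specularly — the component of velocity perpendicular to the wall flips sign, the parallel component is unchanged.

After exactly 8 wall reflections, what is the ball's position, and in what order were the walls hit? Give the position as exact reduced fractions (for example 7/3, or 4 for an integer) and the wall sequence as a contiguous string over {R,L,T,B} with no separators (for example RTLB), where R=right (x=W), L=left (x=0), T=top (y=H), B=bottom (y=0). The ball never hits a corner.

1. t=5/3 → T at (14/3,6); v=(-2,-3)
2. t=2 → B at (2/3,0); v=(-2,3)
3. t=1/3 → L at (0,1); v=(2,3)
4. t=5/3 → T at (10/3,6); v=(2,-3)
5. t=2 → B at (22/3,0); v=(2,3)
6. t=4/3 → R at (10,4); v=(-2,3)
7. t=2/3 → T at (26/3,6); v=(-2,-3)
8. t=2 → B at (14/3,0); v=(-2,3)

Final position: (14/3,0)
Wall sequence: TBLTBRTB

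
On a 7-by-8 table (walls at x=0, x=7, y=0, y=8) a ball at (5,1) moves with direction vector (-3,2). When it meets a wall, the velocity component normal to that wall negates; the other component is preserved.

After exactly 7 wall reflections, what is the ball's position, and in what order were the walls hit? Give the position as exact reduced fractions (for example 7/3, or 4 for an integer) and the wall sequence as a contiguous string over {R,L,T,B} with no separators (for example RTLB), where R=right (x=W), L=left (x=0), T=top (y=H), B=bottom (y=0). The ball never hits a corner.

Final position: (0,7)
Wall sequence: LTRLBRL

1. t=5/3 → L at (0,13/3); v=(3,2)
2. t=11/6 → T at (11/2,8); v=(3,-2)
3. t=1/2 → R at (7,7); v=(-3,-2)
4. t=7/3 → L at (0,7/3); v=(3,-2)
5. t=7/6 → B at (7/2,0); v=(3,2)
6. t=7/6 → R at (7,7/3); v=(-3,2)
7. t=7/3 → L at (0,7); v=(3,2)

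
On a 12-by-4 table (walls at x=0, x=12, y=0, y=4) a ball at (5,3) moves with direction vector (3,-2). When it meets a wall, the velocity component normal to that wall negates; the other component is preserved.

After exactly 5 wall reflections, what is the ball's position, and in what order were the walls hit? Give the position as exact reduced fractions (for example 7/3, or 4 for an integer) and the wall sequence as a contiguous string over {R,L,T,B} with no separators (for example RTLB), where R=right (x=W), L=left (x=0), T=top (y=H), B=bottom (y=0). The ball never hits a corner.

Final position: (0,5/3)
Wall sequence: BRTBL

1. t=3/2 → B at (19/2,0); v=(3,2)
2. t=5/6 → R at (12,5/3); v=(-3,2)
3. t=7/6 → T at (17/2,4); v=(-3,-2)
4. t=2 → B at (5/2,0); v=(-3,2)
5. t=5/6 → L at (0,5/3); v=(3,2)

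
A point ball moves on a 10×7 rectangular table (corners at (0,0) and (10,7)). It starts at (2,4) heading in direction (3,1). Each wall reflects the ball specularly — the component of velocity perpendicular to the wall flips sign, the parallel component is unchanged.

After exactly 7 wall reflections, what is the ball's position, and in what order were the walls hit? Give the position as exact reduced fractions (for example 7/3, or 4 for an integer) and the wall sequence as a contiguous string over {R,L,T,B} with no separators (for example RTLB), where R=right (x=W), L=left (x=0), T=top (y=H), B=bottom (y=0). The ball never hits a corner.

1. t=8/3 → R at (10,20/3); v=(-3,1)
2. t=1/3 → T at (9,7); v=(-3,-1)
3. t=3 → L at (0,4); v=(3,-1)
4. t=10/3 → R at (10,2/3); v=(-3,-1)
5. t=2/3 → B at (8,0); v=(-3,1)
6. t=8/3 → L at (0,8/3); v=(3,1)
7. t=10/3 → R at (10,6); v=(-3,1)

Final position: (10,6)
Wall sequence: RTLRBLR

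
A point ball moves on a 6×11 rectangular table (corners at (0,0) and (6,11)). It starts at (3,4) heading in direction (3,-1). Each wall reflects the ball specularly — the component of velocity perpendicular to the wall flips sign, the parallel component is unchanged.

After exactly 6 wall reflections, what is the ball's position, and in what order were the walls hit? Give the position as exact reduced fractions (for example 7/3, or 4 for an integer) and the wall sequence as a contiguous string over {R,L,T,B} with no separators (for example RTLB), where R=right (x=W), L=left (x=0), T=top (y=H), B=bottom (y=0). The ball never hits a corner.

1. t=1 → R at (6,3); v=(-3,-1)
2. t=2 → L at (0,1); v=(3,-1)
3. t=1 → B at (3,0); v=(3,1)
4. t=1 → R at (6,1); v=(-3,1)
5. t=2 → L at (0,3); v=(3,1)
6. t=2 → R at (6,5); v=(-3,1)

Final position: (6,5)
Wall sequence: RLBRLR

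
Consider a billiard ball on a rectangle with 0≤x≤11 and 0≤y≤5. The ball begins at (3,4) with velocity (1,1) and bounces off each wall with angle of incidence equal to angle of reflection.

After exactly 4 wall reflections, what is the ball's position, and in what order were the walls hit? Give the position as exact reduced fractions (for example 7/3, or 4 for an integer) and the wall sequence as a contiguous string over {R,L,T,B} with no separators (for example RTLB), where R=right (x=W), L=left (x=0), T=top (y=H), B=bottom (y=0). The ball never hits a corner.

1. t=1 → T at (4,5); v=(1,-1)
2. t=5 → B at (9,0); v=(1,1)
3. t=2 → R at (11,2); v=(-1,1)
4. t=3 → T at (8,5); v=(-1,-1)

Final position: (8,5)
Wall sequence: TBRT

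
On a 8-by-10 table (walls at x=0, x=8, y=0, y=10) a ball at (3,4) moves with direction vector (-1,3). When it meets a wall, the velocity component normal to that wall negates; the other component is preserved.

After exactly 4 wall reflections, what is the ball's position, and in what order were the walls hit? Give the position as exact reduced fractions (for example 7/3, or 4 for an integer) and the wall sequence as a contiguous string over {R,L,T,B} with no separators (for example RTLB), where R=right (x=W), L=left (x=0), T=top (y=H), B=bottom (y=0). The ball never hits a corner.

Final position: (17/3,10)
Wall sequence: TLBT

1. t=2 → T at (1,10); v=(-1,-3)
2. t=1 → L at (0,7); v=(1,-3)
3. t=7/3 → B at (7/3,0); v=(1,3)
4. t=10/3 → T at (17/3,10); v=(1,-3)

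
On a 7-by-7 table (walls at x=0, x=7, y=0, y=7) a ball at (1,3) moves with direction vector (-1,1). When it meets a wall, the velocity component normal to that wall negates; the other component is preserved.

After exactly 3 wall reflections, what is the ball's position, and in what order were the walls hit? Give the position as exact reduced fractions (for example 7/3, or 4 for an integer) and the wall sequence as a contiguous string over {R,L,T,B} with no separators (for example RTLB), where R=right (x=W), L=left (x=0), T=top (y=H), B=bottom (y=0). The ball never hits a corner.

Final position: (7,3)
Wall sequence: LTR

1. t=1 → L at (0,4); v=(1,1)
2. t=3 → T at (3,7); v=(1,-1)
3. t=4 → R at (7,3); v=(-1,-1)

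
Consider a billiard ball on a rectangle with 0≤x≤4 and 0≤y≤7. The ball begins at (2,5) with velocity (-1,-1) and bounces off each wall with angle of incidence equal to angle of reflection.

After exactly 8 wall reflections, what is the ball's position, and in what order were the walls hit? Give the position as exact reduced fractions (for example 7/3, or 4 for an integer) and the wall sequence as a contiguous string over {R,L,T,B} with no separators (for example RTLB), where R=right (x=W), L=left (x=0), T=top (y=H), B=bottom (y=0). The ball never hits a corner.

Final position: (1,0)
Wall sequence: LBRLTRLB

1. t=2 → L at (0,3); v=(1,-1)
2. t=3 → B at (3,0); v=(1,1)
3. t=1 → R at (4,1); v=(-1,1)
4. t=4 → L at (0,5); v=(1,1)
5. t=2 → T at (2,7); v=(1,-1)
6. t=2 → R at (4,5); v=(-1,-1)
7. t=4 → L at (0,1); v=(1,-1)
8. t=1 → B at (1,0); v=(1,1)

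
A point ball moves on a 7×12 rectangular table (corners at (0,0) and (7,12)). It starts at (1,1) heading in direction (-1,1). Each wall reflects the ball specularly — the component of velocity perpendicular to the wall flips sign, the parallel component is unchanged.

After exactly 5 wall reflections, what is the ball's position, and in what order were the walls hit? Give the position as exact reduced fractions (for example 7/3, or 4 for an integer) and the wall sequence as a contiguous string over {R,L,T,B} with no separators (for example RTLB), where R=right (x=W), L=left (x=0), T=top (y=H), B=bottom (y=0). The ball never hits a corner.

1. t=1 → L at (0,2); v=(1,1)
2. t=7 → R at (7,9); v=(-1,1)
3. t=3 → T at (4,12); v=(-1,-1)
4. t=4 → L at (0,8); v=(1,-1)
5. t=7 → R at (7,1); v=(-1,-1)

Final position: (7,1)
Wall sequence: LRTLR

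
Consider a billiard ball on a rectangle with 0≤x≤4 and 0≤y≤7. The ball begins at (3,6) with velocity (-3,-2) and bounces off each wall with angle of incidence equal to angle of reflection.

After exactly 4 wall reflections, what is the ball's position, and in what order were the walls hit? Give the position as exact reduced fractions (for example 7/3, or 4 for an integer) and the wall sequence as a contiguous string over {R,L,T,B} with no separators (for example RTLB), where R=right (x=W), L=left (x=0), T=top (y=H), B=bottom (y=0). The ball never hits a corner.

Final position: (0,4/3)
Wall sequence: LRBL

1. t=1 → L at (0,4); v=(3,-2)
2. t=4/3 → R at (4,4/3); v=(-3,-2)
3. t=2/3 → B at (2,0); v=(-3,2)
4. t=2/3 → L at (0,4/3); v=(3,2)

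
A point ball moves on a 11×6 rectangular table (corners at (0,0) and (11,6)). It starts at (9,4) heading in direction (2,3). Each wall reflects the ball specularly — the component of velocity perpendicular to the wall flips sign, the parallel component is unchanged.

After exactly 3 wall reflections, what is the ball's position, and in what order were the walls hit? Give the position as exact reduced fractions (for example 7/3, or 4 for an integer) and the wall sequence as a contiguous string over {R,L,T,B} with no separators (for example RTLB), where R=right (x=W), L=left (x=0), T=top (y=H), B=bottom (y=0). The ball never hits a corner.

Final position: (23/3,0)
Wall sequence: TRB

1. t=2/3 → T at (31/3,6); v=(2,-3)
2. t=1/3 → R at (11,5); v=(-2,-3)
3. t=5/3 → B at (23/3,0); v=(-2,3)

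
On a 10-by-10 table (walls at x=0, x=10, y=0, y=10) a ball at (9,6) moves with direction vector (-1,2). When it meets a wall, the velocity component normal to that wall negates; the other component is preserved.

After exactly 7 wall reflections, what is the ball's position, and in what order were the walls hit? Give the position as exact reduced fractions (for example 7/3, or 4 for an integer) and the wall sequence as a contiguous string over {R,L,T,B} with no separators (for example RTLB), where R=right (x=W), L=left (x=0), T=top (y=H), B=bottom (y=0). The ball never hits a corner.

Final position: (7,10)
Wall sequence: TBLTBRT

1. t=2 → T at (7,10); v=(-1,-2)
2. t=5 → B at (2,0); v=(-1,2)
3. t=2 → L at (0,4); v=(1,2)
4. t=3 → T at (3,10); v=(1,-2)
5. t=5 → B at (8,0); v=(1,2)
6. t=2 → R at (10,4); v=(-1,2)
7. t=3 → T at (7,10); v=(-1,-2)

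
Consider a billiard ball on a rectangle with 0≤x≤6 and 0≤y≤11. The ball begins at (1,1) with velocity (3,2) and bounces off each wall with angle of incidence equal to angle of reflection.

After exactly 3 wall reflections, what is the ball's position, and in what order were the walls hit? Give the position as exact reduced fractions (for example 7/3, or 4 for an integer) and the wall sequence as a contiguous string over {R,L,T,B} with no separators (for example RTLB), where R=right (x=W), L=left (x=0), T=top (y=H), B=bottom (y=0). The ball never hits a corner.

Final position: (4,11)
Wall sequence: RLT

1. t=5/3 → R at (6,13/3); v=(-3,2)
2. t=2 → L at (0,25/3); v=(3,2)
3. t=4/3 → T at (4,11); v=(3,-2)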